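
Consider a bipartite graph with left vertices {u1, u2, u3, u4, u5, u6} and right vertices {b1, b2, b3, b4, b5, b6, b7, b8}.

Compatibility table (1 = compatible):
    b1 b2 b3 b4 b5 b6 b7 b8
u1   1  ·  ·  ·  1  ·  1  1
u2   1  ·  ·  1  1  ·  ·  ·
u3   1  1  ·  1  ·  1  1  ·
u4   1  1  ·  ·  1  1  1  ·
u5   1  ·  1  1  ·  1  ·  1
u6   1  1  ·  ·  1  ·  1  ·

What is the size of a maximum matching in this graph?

For example, pair u1–b8, u2–b4, u3–b1, u4–b7, u5–b6, u6–b5.
All 6 left vertices are matched, so no larger matching exists.

6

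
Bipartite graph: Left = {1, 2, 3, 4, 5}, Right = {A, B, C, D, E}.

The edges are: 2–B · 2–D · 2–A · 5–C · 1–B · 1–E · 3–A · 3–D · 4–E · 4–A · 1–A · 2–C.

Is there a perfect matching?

A valid assignment of size 5: 1–E, 2–B, 3–D, 4–A, 5–C.
All 5 left vertices are covered.

Yes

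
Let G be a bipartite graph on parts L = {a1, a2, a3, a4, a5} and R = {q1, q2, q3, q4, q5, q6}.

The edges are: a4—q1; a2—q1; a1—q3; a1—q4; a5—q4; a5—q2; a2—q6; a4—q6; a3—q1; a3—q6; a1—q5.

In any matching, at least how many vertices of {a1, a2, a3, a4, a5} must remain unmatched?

1

One maximum matching: a1–q4, a2–q1, a3–q6, a5–q2.
The set {a2, a3, a4} has only 2 neighbours ({q1, q6}), so by Hall's theorem at most 4 of the 5 left vertices can be matched.
That matches 4 of the 5, leaving 1 unmatched; no matching can do better.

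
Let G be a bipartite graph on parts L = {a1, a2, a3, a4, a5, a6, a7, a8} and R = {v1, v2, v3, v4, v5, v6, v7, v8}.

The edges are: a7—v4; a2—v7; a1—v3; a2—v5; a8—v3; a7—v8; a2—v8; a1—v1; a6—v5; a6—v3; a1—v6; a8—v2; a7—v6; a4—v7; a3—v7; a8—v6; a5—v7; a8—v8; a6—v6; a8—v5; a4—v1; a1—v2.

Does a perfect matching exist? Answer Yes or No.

No

The set {a3, a5} has only 1 neighbour ({v7}), so by Hall's theorem at most 7 of the 8 left vertices can be matched.
Hence no matching covers every left vertex.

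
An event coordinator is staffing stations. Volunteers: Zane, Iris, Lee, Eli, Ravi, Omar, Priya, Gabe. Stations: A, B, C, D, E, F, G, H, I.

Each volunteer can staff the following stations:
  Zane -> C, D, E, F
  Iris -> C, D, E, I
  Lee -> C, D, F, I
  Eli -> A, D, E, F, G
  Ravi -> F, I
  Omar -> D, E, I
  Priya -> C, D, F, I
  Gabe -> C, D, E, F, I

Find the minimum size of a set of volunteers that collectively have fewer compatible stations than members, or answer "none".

Take S = {Zane, Iris, Lee, Ravi, Omar, Priya}. Its neighbourhood is {C, D, E, F, I}, so |N(S)| = 5 < |S| = 6.
Every subset of size less than 6 has at least as many neighbours as members, so 6 is the minimum.

6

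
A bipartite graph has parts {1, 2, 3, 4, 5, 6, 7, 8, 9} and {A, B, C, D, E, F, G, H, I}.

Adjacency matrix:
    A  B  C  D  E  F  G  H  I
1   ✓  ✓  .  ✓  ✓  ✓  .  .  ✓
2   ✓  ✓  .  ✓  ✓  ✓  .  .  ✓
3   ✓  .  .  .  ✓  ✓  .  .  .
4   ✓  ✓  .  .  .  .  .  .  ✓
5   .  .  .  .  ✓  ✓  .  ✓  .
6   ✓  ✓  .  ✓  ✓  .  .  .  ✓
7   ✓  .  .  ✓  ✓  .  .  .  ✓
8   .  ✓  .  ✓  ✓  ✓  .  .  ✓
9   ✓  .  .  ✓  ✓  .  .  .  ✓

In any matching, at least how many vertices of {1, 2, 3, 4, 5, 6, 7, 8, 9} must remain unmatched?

One maximum matching: 1–D, 2–A, 3–F, 4–B, 5–H, 6–E, 7–I.
The set {1, 2, 3, 4, 6, 7, 8, 9} has only 6 neighbours ({A, B, D, E, F, I}), so by Hall's theorem at most 7 of the 9 left vertices can be matched.
That matches 7 of the 9, leaving 2 unmatched; no matching can do better.

2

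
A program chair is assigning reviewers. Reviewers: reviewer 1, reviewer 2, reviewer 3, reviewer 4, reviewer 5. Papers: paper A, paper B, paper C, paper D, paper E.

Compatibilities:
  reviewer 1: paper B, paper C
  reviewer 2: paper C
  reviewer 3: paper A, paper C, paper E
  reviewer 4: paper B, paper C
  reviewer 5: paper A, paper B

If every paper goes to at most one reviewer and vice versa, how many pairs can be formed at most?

4

For example, pair reviewer 1–paper B, reviewer 2–paper C, reviewer 3–paper E, reviewer 5–paper A.
The set {reviewer 1, reviewer 2, reviewer 4} has only 2 neighbours ({paper B, paper C}), so by Hall's theorem at most 4 of the 5 reviewers can be matched.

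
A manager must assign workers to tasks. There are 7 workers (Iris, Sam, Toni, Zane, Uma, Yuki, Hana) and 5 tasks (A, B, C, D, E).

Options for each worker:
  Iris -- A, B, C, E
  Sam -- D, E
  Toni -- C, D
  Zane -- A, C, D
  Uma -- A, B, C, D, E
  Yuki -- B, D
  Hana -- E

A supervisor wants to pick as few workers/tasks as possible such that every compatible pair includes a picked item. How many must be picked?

The 5 edges Iris–B, Sam–E, Toni–D, Zane–C, Uma–A form a matching, so any vertex cover needs at least 5 vertices (one per matched edge).
Conversely {A, B, C, D, E} meets every edge and has exactly 5 vertices, so 5 is optimal.

5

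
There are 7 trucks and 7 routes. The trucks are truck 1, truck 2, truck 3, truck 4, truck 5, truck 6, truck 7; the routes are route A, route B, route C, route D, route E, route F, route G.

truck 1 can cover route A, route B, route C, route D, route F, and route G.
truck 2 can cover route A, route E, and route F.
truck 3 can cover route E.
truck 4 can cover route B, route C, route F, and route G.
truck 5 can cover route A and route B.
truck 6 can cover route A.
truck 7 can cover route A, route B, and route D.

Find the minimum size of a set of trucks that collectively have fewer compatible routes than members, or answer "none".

A matching saturating every truck exists, for instance truck 1→route G, truck 2→route F, truck 3→route E, truck 4→route C, truck 5→route B, truck 6→route A, truck 7→route D.
By Hall's marriage theorem, this means |N(S)| ≥ |S| for every subset S, so no violating subset exists.

none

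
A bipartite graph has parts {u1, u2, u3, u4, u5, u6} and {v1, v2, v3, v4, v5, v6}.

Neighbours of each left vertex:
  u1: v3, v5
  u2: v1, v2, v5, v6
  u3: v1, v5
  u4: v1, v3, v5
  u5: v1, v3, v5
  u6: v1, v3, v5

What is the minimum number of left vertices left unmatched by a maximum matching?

2

For example, pair u1-v3, u2-v2, u3-v5, u4-v1.
The set {u1, u3, u4, u5, u6} has only 3 neighbours ({v1, v3, v5}), so by Hall's theorem at most 4 of the 6 left vertices can be matched.
That matches 4 of the 6, leaving 2 unmatched; no matching can do better.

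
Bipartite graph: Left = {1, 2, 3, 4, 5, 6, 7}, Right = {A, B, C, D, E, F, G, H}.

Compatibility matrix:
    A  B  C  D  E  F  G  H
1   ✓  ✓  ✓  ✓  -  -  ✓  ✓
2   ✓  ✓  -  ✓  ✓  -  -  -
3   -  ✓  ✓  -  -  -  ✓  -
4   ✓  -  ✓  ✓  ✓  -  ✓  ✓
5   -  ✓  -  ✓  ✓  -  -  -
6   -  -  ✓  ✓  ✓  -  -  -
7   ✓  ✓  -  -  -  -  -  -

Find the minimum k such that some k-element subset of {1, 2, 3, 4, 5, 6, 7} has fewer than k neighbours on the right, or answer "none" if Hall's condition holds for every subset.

none

A matching saturating every left vertex exists, for instance 1→H, 2→E, 3→G, 4→A, 5→D, 6→C, 7→B.
By Hall's marriage theorem, this means |N(S)| ≥ |S| for every subset S, so no violating subset exists.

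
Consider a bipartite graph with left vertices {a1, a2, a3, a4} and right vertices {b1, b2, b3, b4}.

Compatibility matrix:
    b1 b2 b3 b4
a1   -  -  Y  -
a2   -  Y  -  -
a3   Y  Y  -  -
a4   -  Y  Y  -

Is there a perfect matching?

No

The set {a1, a2, a4} has only 2 neighbours ({b2, b3}), so by Hall's theorem at most 3 of the 4 left vertices can be matched.
Hence no matching covers every left vertex.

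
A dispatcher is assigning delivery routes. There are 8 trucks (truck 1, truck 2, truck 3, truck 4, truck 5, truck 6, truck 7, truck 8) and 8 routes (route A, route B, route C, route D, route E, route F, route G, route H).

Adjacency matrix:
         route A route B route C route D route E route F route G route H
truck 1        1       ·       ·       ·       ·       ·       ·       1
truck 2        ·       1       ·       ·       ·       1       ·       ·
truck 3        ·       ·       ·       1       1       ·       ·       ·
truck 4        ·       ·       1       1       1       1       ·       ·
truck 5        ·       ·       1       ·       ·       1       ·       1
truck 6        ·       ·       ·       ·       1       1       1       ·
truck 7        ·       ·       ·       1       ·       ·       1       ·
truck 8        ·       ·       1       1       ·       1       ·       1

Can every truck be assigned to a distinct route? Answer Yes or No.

For example, pair truck 1–route A, truck 2–route B, truck 3–route D, truck 4–route C, truck 5–route F, truck 6–route E, truck 7–route G, truck 8–route H.
All 8 trucks are covered.

Yes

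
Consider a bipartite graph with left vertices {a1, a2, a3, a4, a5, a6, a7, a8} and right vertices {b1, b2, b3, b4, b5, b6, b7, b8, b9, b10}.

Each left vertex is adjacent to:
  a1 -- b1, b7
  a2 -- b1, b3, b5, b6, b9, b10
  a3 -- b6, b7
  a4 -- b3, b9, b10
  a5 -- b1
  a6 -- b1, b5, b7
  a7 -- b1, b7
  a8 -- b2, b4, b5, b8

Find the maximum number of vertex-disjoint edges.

7

For example, pair a1→b7, a2→b10, a3→b6, a4→b3, a5→b1, a6→b5, a8→b8.
The set {a1, a5, a7} has only 2 neighbours ({b1, b7}), so by Hall's theorem at most 7 of the 8 left vertices can be matched.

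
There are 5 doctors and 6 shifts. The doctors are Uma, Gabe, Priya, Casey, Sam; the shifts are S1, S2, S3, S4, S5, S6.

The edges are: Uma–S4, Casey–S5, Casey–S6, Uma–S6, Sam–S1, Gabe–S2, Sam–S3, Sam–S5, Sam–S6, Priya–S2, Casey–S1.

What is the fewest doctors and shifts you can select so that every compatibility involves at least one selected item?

A maximum matching has 4 edges (e.g. Uma–S4, Gabe–S2, Casey–S1, Sam–S6).
By König's theorem the minimum vertex cover has the same size. One such cover is {Uma, Casey, Sam, S2}.

4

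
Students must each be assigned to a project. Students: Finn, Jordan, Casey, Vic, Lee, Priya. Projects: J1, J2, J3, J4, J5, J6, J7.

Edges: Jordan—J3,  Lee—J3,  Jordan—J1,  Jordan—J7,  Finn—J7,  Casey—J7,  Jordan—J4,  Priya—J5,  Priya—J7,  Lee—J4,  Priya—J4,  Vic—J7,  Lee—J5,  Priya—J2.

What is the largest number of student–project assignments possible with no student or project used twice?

4

For example, pair Finn→J7, Jordan→J1, Lee→J3, Priya→J5.
The set {Finn, Casey, Vic} has only 1 neighbour ({J7}), so by Hall's theorem at most 4 of the 6 students can be matched.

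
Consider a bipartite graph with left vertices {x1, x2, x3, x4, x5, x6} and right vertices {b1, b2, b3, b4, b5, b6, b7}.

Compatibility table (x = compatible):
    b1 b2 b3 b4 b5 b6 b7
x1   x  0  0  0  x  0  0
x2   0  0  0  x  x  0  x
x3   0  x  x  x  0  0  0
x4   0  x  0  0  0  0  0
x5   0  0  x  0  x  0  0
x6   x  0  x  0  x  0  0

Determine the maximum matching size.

6

One maximum matching: x1→b1, x2→b7, x3→b4, x4→b2, x5→b5, x6→b3.
All 6 left vertices are matched, so no larger matching exists.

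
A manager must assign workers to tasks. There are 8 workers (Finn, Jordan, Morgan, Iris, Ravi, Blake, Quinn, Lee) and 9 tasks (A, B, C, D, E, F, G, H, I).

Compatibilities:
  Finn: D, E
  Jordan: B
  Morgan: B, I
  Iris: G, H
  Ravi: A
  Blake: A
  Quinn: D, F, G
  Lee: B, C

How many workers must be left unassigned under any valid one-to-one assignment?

1

One maximum matching: Finn–E, Jordan–B, Morgan–I, Iris–G, Ravi–A, Quinn–F, Lee–C.
The set {Ravi, Blake} has only 1 neighbour ({A}), so by Hall's theorem at most 7 of the 8 workers can be matched.
That matches 7 of the 8, leaving 1 unmatched; no matching can do better.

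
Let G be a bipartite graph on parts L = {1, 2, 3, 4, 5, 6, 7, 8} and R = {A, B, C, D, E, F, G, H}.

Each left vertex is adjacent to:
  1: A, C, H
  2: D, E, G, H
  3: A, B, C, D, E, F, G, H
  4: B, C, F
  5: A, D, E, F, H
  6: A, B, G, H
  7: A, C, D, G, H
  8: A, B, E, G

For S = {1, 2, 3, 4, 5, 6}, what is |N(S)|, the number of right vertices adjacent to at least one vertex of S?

8

The union of neighbours of {1, 2, 3, 4, 5, 6} is {A, B, C, D, E, F, G, H}, which has 8 elements.
Since |N(S)| = 8 ≥ |S| = 6, Hall's condition holds for this subset.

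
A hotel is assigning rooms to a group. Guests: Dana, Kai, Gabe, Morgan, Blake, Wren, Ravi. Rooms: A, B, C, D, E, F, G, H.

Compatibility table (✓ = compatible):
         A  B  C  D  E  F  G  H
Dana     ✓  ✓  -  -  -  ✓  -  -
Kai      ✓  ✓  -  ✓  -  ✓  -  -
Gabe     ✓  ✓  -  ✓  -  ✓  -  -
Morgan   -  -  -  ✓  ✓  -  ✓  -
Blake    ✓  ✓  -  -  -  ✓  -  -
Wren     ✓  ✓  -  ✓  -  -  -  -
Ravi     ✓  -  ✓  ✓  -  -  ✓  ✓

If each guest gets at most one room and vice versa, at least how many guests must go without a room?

1

For example, pair Dana-A, Kai-D, Gabe-F, Morgan-E, Blake-B, Ravi-G.
The set {Dana, Kai, Gabe, Blake, Wren} has only 4 neighbours ({A, B, D, F}), so by Hall's theorem at most 6 of the 7 guests can be matched.
That matches 6 of the 7, leaving 1 unmatched; no matching can do better.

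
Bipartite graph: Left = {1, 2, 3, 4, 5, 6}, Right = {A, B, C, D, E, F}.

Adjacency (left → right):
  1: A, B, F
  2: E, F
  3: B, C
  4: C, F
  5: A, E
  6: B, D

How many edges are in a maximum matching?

A valid assignment of size 6: 1-A, 2-F, 3-B, 4-C, 5-E, 6-D.
This saturates every left vertex, so 6 is the maximum.

6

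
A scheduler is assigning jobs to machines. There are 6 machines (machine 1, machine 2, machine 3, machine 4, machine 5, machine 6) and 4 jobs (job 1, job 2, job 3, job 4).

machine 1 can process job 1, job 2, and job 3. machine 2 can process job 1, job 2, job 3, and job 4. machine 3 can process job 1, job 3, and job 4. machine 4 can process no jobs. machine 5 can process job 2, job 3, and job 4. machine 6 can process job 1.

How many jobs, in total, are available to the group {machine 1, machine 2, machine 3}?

4

The union of neighbours of {machine 1, machine 2, machine 3} is {job 1, job 2, job 3, job 4}, which has 4 elements.
Since |N(S)| = 4 ≥ |S| = 3, Hall's condition holds for this subset.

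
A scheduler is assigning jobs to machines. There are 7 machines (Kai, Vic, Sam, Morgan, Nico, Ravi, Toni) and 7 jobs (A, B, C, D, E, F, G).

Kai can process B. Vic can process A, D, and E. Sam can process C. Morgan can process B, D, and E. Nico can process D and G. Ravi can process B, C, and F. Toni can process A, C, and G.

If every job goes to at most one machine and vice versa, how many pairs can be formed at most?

A valid assignment of size 7: Kai-B, Vic-A, Sam-C, Morgan-E, Nico-D, Ravi-F, Toni-G.
All 7 machines are matched, so no larger matching exists.

7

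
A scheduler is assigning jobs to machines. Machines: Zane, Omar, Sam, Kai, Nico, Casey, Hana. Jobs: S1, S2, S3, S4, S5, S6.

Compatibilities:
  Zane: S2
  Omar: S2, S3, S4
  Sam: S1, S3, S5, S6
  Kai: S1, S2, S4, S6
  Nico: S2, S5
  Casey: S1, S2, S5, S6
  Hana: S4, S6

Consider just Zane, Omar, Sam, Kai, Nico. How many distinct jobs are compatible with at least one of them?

The union of neighbours of {Zane, Omar, Sam, Kai, Nico} is {S1, S2, S3, S4, S5, S6}, which has 6 elements.
Since |N(S)| = 6 ≥ |S| = 5, Hall's condition holds for this subset.

6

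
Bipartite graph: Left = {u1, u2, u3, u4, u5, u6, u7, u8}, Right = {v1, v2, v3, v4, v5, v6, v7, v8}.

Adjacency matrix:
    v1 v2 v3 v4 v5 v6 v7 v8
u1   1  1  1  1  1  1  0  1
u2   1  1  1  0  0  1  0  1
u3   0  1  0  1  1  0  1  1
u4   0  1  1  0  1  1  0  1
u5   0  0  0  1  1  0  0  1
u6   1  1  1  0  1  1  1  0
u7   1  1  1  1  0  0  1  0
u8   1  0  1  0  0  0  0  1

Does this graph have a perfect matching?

One maximum matching: u1–v8, u2–v3, u3–v7, u4–v5, u5–v4, u6–v6, u7–v2, u8–v1.
All 8 left vertices are covered.

Yes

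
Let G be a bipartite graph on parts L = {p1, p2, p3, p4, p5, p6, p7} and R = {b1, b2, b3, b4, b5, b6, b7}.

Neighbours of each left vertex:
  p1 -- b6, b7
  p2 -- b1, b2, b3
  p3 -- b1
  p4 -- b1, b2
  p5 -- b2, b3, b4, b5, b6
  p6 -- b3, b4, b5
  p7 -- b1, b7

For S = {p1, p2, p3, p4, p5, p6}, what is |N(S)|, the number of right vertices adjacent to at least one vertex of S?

The union of neighbours of {p1, p2, p3, p4, p5, p6} is {b1, b2, b3, b4, b5, b6, b7}, which has 7 elements.
Since |N(S)| = 7 ≥ |S| = 6, Hall's condition holds for this subset.

7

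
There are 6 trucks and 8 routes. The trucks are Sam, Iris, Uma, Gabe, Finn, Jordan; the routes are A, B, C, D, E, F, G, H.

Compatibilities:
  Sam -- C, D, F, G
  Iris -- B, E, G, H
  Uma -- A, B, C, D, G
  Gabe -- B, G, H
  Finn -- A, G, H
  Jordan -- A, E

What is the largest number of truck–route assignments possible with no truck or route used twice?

6

One maximum matching: Sam→F, Iris→B, Uma→A, Gabe→G, Finn→H, Jordan→E.
This saturates every truck, so 6 is the maximum.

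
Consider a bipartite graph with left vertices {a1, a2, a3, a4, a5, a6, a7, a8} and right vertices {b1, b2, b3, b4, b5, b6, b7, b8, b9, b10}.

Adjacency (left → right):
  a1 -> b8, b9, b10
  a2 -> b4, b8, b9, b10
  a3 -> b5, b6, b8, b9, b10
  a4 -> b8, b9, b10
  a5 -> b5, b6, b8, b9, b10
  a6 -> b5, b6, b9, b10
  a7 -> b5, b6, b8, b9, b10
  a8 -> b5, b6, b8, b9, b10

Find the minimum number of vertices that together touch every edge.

{a2, b5, b6, b8, b9, b10} is a vertex cover of size 6: every edge has an endpoint in this set.
No smaller cover exists because a1–b9, a2–b4, a3–b10, a4–b8, a5–b6, a6–b5 is a matching of size 6, and a cover must include an endpoint of each of these disjoint edges (König's theorem).

6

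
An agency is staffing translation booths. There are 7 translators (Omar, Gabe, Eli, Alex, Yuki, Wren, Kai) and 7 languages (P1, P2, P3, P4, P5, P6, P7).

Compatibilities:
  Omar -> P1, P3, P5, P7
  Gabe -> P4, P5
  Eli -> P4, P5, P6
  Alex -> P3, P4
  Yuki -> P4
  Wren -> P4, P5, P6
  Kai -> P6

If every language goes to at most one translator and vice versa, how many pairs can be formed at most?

A valid assignment of size 5: Omar–P1, Gabe–P5, Eli–P6, Alex–P3, Yuki–P4.
The set {Gabe, Eli, Yuki, Wren, Kai} has only 3 neighbours ({P4, P5, P6}), so by Hall's theorem at most 5 of the 7 translators can be matched.

5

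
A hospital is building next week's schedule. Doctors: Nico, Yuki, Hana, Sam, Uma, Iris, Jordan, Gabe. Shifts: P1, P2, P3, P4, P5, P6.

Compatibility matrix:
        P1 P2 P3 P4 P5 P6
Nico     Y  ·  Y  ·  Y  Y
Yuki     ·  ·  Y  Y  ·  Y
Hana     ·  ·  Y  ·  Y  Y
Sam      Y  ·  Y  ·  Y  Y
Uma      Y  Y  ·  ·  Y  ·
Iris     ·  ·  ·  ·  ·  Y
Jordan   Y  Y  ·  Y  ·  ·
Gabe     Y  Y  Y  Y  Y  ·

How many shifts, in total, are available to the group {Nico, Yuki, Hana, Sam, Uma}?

6

The union of neighbours of {Nico, Yuki, Hana, Sam, Uma} is {P1, P2, P3, P4, P5, P6}, which has 6 elements.
Since |N(S)| = 6 ≥ |S| = 5, Hall's condition holds for this subset.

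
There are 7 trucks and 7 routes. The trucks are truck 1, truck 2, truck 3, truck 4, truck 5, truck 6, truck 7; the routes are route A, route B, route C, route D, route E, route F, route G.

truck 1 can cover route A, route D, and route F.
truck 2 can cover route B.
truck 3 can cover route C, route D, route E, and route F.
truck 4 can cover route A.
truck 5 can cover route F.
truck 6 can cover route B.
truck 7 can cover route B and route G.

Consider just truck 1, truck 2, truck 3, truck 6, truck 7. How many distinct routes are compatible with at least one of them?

7

The union of neighbours of {truck 1, truck 2, truck 3, truck 6, truck 7} is {route A, route B, route C, route D, route E, route F, route G}, which has 7 elements.
Since |N(S)| = 7 ≥ |S| = 5, Hall's condition holds for this subset.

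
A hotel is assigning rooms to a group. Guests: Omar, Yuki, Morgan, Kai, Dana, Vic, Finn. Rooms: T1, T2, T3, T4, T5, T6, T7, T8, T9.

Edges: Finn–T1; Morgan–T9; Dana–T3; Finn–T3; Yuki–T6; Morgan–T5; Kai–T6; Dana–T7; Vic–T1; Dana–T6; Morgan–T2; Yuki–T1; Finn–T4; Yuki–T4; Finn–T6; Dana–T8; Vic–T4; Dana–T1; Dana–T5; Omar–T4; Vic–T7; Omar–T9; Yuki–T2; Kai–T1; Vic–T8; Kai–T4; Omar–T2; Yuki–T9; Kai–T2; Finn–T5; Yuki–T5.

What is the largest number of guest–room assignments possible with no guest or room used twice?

7

One maximum matching: Omar→T2, Yuki→T5, Morgan→T9, Kai→T6, Dana→T7, Vic→T8, Finn→T4.
This saturates every guest, so 7 is the maximum.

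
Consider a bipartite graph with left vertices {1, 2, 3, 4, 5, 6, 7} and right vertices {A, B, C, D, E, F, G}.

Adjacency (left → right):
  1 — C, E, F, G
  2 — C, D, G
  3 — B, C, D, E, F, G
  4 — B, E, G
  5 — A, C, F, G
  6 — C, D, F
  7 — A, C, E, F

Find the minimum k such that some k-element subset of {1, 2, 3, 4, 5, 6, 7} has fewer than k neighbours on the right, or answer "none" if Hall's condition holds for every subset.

A matching saturating every left vertex exists, for instance 1→C, 2→G, 3→D, 4→B, 5→A, 6→F, 7→E.
By Hall's marriage theorem, this means |N(S)| ≥ |S| for every subset S, so no violating subset exists.

none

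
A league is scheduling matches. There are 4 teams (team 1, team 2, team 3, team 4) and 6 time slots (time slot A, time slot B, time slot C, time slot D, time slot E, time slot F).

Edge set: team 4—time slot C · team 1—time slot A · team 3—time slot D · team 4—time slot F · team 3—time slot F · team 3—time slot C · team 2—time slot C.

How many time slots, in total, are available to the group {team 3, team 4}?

3

The union of neighbours of {team 3, team 4} is {time slot C, time slot D, time slot F}, which has 3 elements.
Since |N(S)| = 3 ≥ |S| = 2, Hall's condition holds for this subset.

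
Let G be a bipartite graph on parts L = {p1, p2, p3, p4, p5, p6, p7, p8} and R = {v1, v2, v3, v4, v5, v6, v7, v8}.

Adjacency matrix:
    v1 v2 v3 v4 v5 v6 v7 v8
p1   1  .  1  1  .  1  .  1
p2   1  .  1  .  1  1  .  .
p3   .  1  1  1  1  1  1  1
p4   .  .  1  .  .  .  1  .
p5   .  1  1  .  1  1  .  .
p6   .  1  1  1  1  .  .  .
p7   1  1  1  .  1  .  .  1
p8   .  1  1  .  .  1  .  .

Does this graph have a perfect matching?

For example, pair p1–v3, p2–v5, p3–v8, p4–v7, p5–v6, p6–v4, p7–v1, p8–v2.
Every left vertex is matched, so this is a perfect matching.

Yes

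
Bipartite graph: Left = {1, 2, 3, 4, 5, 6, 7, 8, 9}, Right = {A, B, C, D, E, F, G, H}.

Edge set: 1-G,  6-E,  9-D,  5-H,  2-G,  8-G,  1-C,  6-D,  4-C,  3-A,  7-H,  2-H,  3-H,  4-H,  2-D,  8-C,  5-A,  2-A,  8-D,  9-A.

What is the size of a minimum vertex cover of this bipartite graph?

{6, A, C, D, G, H} is a vertex cover of size 6: every edge has an endpoint in this set.
No smaller cover exists because 1–G, 2–D, 3–A, 4–C, 5–H, 6–E is a matching of size 6, and a cover must include an endpoint of each of these disjoint edges (König's theorem).

6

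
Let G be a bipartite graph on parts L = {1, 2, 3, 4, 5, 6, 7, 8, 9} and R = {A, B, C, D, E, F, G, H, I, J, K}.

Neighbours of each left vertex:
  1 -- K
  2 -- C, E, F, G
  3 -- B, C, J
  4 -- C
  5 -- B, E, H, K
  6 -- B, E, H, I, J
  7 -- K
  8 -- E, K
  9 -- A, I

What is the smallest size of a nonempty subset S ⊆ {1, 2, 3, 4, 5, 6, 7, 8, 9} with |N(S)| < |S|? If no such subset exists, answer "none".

Take S = {1, 7}. Its neighbourhood is {K}, so |N(S)| = 1 < |S| = 2.
No single vertex violates Hall's condition since each has at least one neighbour, so 2 is the minimum.

2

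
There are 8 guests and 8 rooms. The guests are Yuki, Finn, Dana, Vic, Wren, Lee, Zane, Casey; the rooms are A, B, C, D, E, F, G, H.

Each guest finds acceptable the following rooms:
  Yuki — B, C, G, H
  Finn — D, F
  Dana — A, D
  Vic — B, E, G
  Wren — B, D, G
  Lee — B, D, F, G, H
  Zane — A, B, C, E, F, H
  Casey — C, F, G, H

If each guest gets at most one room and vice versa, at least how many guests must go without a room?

A valid assignment of size 8: Yuki-C, Finn-D, Dana-A, Vic-B, Wren-G, Lee-H, Zane-E, Casey-F.
This saturates every guest, so 8 is the maximum.
That matches 8 of the 8, leaving 0 unmatched; no matching can do better.

0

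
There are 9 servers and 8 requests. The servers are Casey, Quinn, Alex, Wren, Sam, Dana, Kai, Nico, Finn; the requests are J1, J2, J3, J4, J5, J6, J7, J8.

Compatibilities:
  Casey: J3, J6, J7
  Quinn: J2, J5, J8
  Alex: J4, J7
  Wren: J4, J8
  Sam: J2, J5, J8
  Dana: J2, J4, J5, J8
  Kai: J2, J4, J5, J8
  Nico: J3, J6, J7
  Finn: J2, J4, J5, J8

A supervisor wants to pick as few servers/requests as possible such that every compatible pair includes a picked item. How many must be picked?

7

A maximum matching has 7 edges (e.g. Casey–J6, Quinn–J2, Alex–J7, Wren–J4, Sam–J8, Dana–J5, Nico–J3).
By König's theorem the minimum vertex cover has the same size. One such cover is {Casey, Alex, Nico, J2, J4, J5, J8}.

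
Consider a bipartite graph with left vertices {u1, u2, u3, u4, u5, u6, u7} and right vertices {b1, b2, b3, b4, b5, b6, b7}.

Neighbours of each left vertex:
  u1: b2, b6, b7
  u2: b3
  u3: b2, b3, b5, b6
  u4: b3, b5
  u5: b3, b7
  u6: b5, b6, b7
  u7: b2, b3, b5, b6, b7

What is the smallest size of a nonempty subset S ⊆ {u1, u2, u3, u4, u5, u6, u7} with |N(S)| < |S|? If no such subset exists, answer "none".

Take S = {u1, u2, u3, u4, u5, u6}. Its neighbourhood is {b2, b3, b5, b6, b7}, so |N(S)| = 5 < |S| = 6.
Every subset of size less than 6 has at least as many neighbours as members, so 6 is the minimum.

6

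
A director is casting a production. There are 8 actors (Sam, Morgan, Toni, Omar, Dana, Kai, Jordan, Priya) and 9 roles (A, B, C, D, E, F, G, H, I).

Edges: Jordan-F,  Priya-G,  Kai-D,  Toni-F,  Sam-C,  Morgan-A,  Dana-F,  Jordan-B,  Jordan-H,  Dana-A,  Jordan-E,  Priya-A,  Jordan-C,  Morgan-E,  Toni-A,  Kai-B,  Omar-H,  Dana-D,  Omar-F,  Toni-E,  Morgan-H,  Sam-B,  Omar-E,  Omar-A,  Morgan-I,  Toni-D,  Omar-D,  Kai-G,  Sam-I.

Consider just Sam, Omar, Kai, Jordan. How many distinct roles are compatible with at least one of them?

The union of neighbours of {Sam, Omar, Kai, Jordan} is {A, B, C, D, E, F, G, H, I}, which has 9 elements.
Since |N(S)| = 9 ≥ |S| = 4, Hall's condition holds for this subset.

9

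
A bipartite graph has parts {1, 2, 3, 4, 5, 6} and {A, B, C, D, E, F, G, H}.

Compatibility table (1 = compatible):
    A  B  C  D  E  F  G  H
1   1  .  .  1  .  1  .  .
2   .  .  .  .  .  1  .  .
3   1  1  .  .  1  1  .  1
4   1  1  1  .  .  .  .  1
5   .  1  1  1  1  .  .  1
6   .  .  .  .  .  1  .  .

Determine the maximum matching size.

5

A valid assignment of size 5: 1→D, 2→F, 3→A, 4→B, 5→E.
The set {2, 6} has only 1 neighbour ({F}), so by Hall's theorem at most 5 of the 6 left vertices can be matched.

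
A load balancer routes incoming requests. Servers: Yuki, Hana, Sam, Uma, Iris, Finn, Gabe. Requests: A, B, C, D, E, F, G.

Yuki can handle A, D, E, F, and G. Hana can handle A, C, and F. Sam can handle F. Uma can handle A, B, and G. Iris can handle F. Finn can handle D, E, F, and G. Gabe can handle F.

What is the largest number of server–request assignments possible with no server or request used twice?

5

One maximum matching: Yuki→G, Hana→C, Sam→F, Uma→B, Finn→E.
The set {Sam, Iris, Gabe} has only 1 neighbour ({F}), so by Hall's theorem at most 5 of the 7 servers can be matched.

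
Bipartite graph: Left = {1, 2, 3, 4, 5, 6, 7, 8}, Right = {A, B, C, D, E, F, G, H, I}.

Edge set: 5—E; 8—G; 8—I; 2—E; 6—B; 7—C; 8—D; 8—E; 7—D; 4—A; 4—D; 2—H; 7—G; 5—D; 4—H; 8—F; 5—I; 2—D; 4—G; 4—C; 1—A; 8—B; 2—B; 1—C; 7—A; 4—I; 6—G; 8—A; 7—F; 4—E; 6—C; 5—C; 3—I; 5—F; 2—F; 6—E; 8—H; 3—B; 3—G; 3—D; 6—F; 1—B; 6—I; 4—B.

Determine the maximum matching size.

For example, pair 1→C, 2→H, 3→D, 4→E, 5→F, 6→B, 7→A, 8→G.
This saturates every left vertex, so 8 is the maximum.

8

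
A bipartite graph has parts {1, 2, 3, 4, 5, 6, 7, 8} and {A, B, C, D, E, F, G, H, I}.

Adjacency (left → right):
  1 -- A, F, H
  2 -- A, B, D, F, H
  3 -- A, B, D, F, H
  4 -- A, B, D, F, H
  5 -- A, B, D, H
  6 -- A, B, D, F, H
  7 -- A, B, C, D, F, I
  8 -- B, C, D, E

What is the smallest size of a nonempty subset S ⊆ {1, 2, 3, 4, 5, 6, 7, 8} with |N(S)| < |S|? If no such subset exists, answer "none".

Take S = {1, 2, 3, 4, 5, 6}. Its neighbourhood is {A, B, D, F, H}, so |N(S)| = 5 < |S| = 6.
Every subset of size less than 6 has at least as many neighbours as members, so 6 is the minimum.

6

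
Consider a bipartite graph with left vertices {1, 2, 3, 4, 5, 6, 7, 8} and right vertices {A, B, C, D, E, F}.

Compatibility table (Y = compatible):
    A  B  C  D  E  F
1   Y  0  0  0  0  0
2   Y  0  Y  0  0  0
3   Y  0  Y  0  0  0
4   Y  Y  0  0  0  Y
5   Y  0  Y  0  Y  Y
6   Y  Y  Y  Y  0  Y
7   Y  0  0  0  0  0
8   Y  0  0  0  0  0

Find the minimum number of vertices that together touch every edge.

5

A maximum matching has 5 edges (e.g. 1–A, 2–C, 4–F, 5–E, 6–B).
By König's theorem the minimum vertex cover has the same size. One such cover is {4, 5, 6, A, C}.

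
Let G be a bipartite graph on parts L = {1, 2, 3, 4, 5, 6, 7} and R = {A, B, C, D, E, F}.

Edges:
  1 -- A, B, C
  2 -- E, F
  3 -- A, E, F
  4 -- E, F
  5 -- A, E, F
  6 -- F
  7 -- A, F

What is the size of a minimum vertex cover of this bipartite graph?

{1, A, E, F} is a vertex cover of size 4: every edge has an endpoint in this set.
No smaller cover exists because 1–B, 2–F, 3–A, 4–E is a matching of size 4, and a cover must include an endpoint of each of these disjoint edges (König's theorem).

4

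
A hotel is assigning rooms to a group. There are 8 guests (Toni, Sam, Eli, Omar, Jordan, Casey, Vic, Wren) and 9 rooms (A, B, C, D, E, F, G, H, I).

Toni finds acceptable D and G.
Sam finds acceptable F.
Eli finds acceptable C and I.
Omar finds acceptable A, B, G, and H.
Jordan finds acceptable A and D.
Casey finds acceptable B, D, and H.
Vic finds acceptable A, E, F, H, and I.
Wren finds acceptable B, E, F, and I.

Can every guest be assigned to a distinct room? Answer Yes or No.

Yes

For example, pair Toni-D, Sam-F, Eli-C, Omar-G, Jordan-A, Casey-H, Vic-E, Wren-B.
All 8 guests are covered.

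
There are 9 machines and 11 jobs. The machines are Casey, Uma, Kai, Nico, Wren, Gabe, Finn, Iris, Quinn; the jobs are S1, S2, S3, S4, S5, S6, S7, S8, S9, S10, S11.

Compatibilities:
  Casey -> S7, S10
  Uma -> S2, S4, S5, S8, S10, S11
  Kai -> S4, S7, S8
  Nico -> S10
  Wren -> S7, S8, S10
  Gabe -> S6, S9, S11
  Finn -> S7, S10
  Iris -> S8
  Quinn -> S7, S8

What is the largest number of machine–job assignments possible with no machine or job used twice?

A valid assignment of size 6: Casey→S7, Uma→S2, Kai→S4, Nico→S10, Wren→S8, Gabe→S6.
The set {Casey, Nico, Wren, Finn, Iris, Quinn} has only 3 neighbours ({S10, S7, S8}), so by Hall's theorem at most 6 of the 9 machines can be matched.

6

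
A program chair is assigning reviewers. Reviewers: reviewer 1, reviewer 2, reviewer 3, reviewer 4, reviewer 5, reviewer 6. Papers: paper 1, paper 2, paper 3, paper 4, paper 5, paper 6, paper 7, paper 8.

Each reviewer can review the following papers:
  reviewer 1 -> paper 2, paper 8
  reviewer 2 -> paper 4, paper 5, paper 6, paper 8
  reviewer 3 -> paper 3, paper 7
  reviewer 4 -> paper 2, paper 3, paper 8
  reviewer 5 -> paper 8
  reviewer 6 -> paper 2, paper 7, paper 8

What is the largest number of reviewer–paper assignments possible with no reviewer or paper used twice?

A valid assignment of size 5: reviewer 1→paper 2, reviewer 2→paper 4, reviewer 3→paper 7, reviewer 4→paper 3, reviewer 5→paper 8.
The set {reviewer 1, reviewer 3, reviewer 4, reviewer 5, reviewer 6} has only 4 neighbours ({paper 2, paper 3, paper 7, paper 8}), so by Hall's theorem at most 5 of the 6 reviewers can be matched.

5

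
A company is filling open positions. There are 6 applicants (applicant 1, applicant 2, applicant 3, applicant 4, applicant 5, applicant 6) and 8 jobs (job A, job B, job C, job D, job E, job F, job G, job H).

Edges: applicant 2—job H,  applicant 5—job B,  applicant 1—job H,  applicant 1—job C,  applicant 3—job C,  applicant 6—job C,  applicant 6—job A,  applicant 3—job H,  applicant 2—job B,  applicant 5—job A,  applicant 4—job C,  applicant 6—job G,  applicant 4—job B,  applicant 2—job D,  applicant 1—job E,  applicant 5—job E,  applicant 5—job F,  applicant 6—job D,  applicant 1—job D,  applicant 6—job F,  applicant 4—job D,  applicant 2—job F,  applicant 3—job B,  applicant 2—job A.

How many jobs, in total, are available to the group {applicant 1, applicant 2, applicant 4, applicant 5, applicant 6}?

The union of neighbours of {applicant 1, applicant 2, applicant 4, applicant 5, applicant 6} is {job A, job B, job C, job D, job E, job F, job G, job H}, which has 8 elements.
Since |N(S)| = 8 ≥ |S| = 5, Hall's condition holds for this subset.

8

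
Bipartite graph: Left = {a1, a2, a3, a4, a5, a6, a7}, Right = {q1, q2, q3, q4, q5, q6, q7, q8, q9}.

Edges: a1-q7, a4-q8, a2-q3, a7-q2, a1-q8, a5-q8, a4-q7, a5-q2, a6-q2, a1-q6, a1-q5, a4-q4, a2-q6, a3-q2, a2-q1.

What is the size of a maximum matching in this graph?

5

A valid assignment of size 5: a1–q5, a2–q6, a3–q2, a4–q7, a5–q8.
The set {a3, a6, a7} has only 1 neighbour ({q2}), so by Hall's theorem at most 5 of the 7 left vertices can be matched.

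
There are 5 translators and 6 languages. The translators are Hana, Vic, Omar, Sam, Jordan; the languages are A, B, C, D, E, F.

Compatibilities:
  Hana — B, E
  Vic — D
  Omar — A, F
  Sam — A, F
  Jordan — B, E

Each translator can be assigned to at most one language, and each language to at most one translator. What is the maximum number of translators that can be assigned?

A valid assignment of size 5: Hana–E, Vic–D, Omar–A, Sam–F, Jordan–B.
All 5 translators are matched, so no larger matching exists.

5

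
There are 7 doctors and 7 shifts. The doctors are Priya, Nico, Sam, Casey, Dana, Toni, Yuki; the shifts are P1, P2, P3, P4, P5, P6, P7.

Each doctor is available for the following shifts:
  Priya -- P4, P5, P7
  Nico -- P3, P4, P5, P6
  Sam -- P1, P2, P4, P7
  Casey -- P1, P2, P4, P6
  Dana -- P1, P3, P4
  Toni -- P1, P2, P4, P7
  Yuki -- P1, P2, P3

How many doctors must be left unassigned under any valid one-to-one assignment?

One maximum matching: Priya-P5, Nico-P6, Sam-P4, Casey-P2, Dana-P3, Toni-P7, Yuki-P1.
This saturates every doctor, so 7 is the maximum.
That matches 7 of the 7, leaving 0 unmatched; no matching can do better.

0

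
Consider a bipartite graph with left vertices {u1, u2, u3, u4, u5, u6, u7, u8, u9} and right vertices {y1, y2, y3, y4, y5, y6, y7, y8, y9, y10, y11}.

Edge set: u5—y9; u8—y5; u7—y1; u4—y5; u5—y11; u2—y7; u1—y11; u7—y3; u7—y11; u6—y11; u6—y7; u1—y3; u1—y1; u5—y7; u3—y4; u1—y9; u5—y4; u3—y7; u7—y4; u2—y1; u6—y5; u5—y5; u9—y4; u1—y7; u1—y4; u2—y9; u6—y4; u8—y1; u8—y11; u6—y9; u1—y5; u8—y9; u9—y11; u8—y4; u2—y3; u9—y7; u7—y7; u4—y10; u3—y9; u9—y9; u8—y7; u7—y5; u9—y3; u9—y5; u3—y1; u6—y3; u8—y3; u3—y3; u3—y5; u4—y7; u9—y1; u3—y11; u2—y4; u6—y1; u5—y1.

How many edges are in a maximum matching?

8

A valid assignment of size 8: u1–y11, u2–y4, u3–y5, u4–y10, u5–y1, u6–y9, u7–y3, u8–y7.
The set {u1, u2, u3, u5, u6, u7, u8, u9} has only 7 neighbours ({y1, y11, y3, y4, y5, y7, y9}), so by Hall's theorem at most 8 of the 9 left vertices can be matched.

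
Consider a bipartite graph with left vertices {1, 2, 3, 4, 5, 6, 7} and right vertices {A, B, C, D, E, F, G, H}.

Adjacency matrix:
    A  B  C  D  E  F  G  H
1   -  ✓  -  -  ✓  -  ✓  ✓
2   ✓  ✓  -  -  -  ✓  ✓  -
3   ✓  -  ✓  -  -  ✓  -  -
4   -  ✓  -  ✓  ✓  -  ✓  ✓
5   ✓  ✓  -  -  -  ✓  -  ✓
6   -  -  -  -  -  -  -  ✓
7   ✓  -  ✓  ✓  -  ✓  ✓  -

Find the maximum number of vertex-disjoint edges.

7

A valid assignment of size 7: 1–B, 2–A, 3–C, 4–E, 5–F, 6–H, 7–G.
This saturates every left vertex, so 7 is the maximum.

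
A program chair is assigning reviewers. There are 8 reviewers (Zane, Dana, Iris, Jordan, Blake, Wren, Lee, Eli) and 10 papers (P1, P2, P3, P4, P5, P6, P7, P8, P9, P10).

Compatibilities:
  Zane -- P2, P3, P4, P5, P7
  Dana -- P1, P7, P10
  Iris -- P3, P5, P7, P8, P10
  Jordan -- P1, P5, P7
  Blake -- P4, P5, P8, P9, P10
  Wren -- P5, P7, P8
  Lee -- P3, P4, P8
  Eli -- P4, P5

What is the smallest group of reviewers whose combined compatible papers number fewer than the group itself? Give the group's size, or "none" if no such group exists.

none

A matching saturating every reviewer exists, for instance Zane→P2, Dana→P10, Iris→P3, Jordan→P1, Blake→P8, Wren→P7, Lee→P4, Eli→P5.
By Hall's marriage theorem, this means |N(S)| ≥ |S| for every subset S, so no violating subset exists.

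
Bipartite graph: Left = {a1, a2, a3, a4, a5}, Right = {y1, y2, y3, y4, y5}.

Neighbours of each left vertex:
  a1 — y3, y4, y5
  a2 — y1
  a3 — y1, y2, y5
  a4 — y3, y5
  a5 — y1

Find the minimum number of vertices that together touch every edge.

The 4 edges a1–y4, a2–y1, a3–y2, a4–y3 form a matching, so any vertex cover needs at least 4 vertices (one per matched edge).
Conversely {a1, a3, a4, y1} meets every edge and has exactly 4 vertices, so 4 is optimal.

4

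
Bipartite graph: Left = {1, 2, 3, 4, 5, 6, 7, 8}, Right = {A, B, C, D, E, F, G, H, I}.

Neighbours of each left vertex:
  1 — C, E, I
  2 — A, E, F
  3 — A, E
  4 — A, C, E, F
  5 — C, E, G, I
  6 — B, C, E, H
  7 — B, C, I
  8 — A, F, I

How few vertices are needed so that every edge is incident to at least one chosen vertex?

8

{1, 2, 3, 4, 5, 6, 7, 8} is a vertex cover of size 8: every edge has an endpoint in this set.
No smaller cover exists because 1–E, 2–F, 3–A, 4–C, 5–G, 6–H, 7–B, 8–I is a matching of size 8, and a cover must include an endpoint of each of these disjoint edges (König's theorem).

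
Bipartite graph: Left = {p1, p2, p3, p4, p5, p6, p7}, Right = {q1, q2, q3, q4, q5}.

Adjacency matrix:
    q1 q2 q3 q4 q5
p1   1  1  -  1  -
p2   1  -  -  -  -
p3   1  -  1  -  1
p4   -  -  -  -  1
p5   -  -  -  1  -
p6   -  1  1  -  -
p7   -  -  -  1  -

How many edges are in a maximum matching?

One maximum matching: p1-q2, p2-q1, p3-q3, p4-q5, p5-q4.
The set {p1, p2, p3, p4, p5, p6, p7} has only 5 neighbours ({q1, q2, q3, q4, q5}), so by Hall's theorem at most 5 of the 7 left vertices can be matched.

5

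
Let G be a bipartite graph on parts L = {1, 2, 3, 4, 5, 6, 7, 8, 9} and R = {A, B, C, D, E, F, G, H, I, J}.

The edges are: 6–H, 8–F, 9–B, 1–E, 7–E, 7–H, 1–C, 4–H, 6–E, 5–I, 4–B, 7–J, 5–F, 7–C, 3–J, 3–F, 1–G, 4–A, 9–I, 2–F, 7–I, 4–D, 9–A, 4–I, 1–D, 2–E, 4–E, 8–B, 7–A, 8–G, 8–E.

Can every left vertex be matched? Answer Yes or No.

Yes

One maximum matching: 1-C, 2-E, 3-J, 4-B, 5-F, 6-H, 7-A, 8-G, 9-I.
Every left vertex is matched, so this matching saturates all of them.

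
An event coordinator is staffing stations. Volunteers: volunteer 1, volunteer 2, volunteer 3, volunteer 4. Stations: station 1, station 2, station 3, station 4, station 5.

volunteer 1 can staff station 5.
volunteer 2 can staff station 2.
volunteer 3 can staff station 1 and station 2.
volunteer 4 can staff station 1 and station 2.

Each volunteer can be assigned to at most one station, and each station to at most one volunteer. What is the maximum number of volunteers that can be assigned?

3

One maximum matching: volunteer 1–station 5, volunteer 2–station 2, volunteer 3–station 1.
The set {volunteer 2, volunteer 3, volunteer 4} has only 2 neighbours ({station 1, station 2}), so by Hall's theorem at most 3 of the 4 volunteers can be matched.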